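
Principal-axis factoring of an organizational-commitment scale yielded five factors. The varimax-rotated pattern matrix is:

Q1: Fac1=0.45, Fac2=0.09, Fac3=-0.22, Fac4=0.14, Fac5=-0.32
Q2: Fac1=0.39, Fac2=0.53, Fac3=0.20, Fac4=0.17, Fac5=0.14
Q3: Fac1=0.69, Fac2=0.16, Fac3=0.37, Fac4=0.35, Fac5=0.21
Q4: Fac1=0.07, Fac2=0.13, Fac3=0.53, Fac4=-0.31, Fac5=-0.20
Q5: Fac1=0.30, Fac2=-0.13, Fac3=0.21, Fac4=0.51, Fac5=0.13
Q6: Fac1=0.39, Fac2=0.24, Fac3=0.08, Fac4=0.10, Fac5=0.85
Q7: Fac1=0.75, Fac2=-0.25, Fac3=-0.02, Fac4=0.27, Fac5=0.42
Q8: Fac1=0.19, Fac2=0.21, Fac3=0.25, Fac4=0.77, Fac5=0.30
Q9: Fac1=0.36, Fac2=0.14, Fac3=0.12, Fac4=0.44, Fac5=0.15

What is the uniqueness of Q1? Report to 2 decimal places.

h² = 0.45² + 0.09² + (-0.22)² + 0.14² + (-0.32)² = 0.2025 + 0.0081 + 0.0484 + 0.0196 + 0.1024 = 0.3810
Uniqueness u² = 1 − h² = 1 − 0.3810 = 0.6190

0.62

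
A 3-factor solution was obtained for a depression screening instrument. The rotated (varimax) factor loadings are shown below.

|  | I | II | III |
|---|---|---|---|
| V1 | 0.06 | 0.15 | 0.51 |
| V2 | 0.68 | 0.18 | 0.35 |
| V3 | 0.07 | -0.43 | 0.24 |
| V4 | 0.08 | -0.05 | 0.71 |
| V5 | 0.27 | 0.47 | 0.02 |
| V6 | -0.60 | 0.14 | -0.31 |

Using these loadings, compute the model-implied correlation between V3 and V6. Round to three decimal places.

r̂ = Σ λ_i·λ_j across factors = (0.07)(-0.60) + (-0.43)(0.14) + (0.24)(-0.31)
  = -0.0420 -0.0602 -0.0744 = -0.1766

-0.177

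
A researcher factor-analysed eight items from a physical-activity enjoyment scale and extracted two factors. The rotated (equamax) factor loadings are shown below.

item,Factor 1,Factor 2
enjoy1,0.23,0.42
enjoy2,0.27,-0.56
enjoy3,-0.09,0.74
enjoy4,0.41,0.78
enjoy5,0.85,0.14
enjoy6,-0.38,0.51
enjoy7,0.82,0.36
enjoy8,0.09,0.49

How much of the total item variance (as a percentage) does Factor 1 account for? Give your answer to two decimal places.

SS loadings for Factor 1 = 0.23² + 0.27² + (-0.09)² + 0.41² + 0.85² + (-0.38)² + 0.82² + 0.09² = 1.8494
With 8 standardized items, total variance = 8. Proportion = 1.8494/8 = 0.2312 → 23.12%.

23.12%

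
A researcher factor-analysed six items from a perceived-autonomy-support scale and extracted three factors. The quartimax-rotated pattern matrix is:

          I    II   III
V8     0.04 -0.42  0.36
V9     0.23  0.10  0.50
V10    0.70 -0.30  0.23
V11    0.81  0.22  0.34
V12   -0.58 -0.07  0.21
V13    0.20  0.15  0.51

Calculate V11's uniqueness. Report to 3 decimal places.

h² = 0.81² + 0.22² + 0.34² = 0.6561 + 0.0484 + 0.1156 = 0.8201
Uniqueness u² = 1 − h² = 1 − 0.8201 = 0.1799

0.180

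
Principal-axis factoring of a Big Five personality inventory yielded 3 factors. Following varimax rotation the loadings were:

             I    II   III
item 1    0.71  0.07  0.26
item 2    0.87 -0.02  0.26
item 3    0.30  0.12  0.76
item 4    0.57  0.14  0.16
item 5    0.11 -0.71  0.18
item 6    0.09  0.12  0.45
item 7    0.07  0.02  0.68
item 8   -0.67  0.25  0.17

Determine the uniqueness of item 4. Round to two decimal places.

0.63

h² = 0.57² + 0.14² + 0.16² = 0.3249 + 0.0196 + 0.0256 = 0.3701
Uniqueness u² = 1 − h² = 1 − 0.3701 = 0.6299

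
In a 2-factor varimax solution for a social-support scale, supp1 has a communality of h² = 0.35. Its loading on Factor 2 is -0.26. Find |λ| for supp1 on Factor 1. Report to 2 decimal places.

Under orthogonal rotation h² = Σλ², so λ_Factor 1² = h² − (0.0676) = 0.35 − 0.0676 = 0.2824.
|λ| = √0.2824 = 0.5314.

0.53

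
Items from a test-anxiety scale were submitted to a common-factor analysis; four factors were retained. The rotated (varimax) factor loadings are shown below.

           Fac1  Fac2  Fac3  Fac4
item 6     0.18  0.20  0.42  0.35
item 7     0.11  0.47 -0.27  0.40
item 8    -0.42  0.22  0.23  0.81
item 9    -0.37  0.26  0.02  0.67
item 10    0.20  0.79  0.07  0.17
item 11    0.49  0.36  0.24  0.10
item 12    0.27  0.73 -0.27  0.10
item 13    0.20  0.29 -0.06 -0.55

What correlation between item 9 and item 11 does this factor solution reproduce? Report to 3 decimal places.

r̂ = Σ λ_i·λ_j across factors = (-0.37)(0.49) + (0.26)(0.36) + (0.02)(0.24) + (0.67)(0.10)
  = -0.1813 +0.0936 +0.0048 +0.0670 = -0.0159

-0.016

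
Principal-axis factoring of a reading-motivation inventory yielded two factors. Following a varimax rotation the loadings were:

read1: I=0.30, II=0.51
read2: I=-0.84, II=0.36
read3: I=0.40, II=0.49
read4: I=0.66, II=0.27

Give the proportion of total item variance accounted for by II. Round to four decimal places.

SS loadings for II = 0.51² + 0.36² + 0.49² + 0.27² = 0.7027
Proportion of variance = 0.7027 / 4 = 0.1757.

0.1757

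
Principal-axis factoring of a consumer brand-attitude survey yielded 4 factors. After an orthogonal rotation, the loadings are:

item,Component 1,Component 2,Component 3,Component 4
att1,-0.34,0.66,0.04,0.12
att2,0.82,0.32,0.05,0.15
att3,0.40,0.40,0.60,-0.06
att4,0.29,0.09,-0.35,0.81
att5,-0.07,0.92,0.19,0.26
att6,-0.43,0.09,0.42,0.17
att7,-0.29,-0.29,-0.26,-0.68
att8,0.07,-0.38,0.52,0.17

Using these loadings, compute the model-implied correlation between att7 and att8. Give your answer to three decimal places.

r̂ = Σ λ_i·λ_j across factors = (-0.29)(0.07) + (-0.29)(-0.38) + (-0.26)(0.52) + (-0.68)(0.17)
  = -0.0203 +0.1102 -0.1352 -0.1156 = -0.1609

-0.161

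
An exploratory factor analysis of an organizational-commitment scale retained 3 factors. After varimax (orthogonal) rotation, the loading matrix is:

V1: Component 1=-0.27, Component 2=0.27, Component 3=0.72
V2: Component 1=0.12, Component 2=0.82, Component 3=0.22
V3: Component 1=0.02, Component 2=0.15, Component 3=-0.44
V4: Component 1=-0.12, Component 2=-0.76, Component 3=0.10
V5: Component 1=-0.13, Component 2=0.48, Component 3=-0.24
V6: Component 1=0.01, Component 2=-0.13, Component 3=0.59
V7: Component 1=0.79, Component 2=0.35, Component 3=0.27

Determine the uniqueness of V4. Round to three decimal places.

h² = (-0.12)² + (-0.76)² + 0.10² = 0.0144 + 0.5776 + 0.0100 = 0.6020
Uniqueness u² = 1 − h² = 1 − 0.6020 = 0.3980

0.398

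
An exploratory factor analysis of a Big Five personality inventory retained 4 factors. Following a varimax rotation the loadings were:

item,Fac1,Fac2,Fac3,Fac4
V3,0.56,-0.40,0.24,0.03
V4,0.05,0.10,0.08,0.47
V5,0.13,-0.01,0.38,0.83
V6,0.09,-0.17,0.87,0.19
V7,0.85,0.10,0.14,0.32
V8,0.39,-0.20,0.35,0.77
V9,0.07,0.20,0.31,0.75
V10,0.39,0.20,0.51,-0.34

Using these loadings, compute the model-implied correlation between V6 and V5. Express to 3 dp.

r̂ = Σ λ_i·λ_j across factors = (0.09)(0.13) + (-0.17)(-0.01) + (0.87)(0.38) + (0.19)(0.83)
  = +0.0117 +0.0017 +0.3306 +0.1577 = 0.5017

0.502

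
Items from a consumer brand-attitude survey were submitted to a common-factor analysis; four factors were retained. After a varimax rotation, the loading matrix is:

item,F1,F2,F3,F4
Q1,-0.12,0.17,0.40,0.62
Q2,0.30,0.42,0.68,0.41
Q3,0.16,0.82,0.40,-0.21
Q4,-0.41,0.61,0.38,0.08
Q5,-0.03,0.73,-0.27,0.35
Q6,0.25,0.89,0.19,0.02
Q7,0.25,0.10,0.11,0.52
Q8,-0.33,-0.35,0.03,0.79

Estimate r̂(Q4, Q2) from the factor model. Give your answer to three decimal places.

0.424

r̂ = Σ λ_i·λ_j across factors = (-0.41)(0.30) + (0.61)(0.42) + (0.38)(0.68) + (0.08)(0.41)
  = -0.1230 +0.2562 +0.2584 +0.0328 = 0.4244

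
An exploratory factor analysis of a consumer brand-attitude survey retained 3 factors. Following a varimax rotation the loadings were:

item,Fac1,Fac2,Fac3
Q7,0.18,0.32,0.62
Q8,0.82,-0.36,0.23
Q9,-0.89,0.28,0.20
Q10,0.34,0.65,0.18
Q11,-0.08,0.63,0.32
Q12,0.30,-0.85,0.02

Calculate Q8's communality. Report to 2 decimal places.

0.85

h² = 0.82² + (-0.36)² + 0.23² = 0.6724 + 0.1296 + 0.0529 = 0.8549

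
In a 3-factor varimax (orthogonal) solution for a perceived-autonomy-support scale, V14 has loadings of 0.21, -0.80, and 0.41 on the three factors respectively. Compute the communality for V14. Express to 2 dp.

h² = 0.21² + (-0.80)² + 0.41² = 0.0441 + 0.6400 + 0.1681 = 0.8522

0.85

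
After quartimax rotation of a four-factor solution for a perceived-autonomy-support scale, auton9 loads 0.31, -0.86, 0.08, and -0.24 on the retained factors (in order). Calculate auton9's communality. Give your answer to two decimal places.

h² = 0.31² + (-0.86)² + 0.08² + (-0.24)² = 0.0961 + 0.7396 + 0.0064 + 0.0576 = 0.8997

0.90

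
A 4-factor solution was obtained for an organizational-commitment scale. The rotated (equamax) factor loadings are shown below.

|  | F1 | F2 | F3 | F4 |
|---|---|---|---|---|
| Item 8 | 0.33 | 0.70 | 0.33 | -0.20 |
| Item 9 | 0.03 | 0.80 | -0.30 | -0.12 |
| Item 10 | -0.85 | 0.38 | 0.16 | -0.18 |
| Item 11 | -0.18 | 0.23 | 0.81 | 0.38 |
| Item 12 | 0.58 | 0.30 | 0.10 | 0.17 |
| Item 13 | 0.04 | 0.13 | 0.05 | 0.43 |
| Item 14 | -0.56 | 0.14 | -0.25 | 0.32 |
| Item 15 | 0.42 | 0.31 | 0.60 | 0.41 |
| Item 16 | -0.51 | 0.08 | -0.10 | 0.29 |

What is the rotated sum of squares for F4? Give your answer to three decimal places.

SS loadings for F4 = (-0.20)² + (-0.12)² + (-0.18)² + 0.38² + 0.17² + 0.43² + 0.32² + 0.41² + 0.29² = 0.0400 + 0.0144 + 0.0324 + 0.1444 + 0.0289 + 0.1849 + 0.1024 + 0.1681 + 0.0841 = 0.7996

0.800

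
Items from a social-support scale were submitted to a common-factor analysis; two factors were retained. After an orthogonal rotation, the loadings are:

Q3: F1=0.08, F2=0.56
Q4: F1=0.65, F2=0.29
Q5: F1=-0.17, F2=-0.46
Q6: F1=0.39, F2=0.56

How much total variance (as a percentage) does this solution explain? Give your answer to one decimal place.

38.3%

SS loadings by factor: 0.6099, 0.9229; total = 1.5328.
Total variance with 4 standardized items is 4, so the solution explains 1.5328/4 = 0.3832 = 38.32%.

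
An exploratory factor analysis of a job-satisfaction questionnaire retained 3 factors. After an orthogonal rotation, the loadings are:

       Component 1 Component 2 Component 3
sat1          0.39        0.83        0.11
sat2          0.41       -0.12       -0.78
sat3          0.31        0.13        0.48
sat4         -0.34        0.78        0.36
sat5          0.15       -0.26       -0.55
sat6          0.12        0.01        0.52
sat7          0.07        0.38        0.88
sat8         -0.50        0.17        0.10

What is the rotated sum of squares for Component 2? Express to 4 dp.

SS loadings for Component 2 = 0.83² + (-0.12)² + 0.13² + 0.78² + (-0.26)² + 0.01² + 0.38² + 0.17² = 0.6889 + 0.0144 + 0.0169 + 0.6084 + 0.0676 + 0.0001 + 0.1444 + 0.0289 = 1.5696

1.5696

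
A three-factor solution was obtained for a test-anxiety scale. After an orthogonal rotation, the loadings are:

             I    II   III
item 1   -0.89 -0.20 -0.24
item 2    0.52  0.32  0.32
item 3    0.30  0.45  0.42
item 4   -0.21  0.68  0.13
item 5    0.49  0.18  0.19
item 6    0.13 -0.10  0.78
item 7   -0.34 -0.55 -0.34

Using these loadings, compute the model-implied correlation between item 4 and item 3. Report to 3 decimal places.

r̂ = Σ λ_i·λ_j across factors = (-0.21)(0.30) + (0.68)(0.45) + (0.13)(0.42)
  = -0.0630 +0.3060 +0.0546 = 0.2976

0.298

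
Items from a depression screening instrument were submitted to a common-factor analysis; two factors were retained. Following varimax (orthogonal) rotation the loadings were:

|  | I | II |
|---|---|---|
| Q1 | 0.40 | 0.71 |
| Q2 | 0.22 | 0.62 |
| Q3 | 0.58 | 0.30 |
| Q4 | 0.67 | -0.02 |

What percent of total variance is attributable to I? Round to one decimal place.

SS loadings for I = 0.40² + 0.22² + 0.58² + 0.67² = 0.9937
With 4 standardized items, total variance = 4. Proportion = 0.9937/4 = 0.2484 → 24.84%.

24.8%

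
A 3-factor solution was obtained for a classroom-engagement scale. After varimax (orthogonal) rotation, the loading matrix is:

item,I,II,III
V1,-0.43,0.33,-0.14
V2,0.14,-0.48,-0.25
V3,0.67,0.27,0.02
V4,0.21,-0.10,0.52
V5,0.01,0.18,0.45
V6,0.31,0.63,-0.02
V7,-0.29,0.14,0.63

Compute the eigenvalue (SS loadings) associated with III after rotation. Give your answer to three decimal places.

0.953

SS loadings for III = (-0.14)² + (-0.25)² + 0.02² + 0.52² + 0.45² + (-0.02)² + 0.63² = 0.0196 + 0.0625 + 0.0004 + 0.2704 + 0.2025 + 0.0004 + 0.3969 = 0.9527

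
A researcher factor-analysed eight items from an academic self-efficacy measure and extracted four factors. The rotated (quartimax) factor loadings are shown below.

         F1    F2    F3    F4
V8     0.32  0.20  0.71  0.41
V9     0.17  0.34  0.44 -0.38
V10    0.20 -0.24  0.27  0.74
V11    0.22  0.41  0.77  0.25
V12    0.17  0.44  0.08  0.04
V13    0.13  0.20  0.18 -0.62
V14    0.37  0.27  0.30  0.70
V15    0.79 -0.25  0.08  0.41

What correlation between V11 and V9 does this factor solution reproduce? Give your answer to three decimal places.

0.421

r̂ = Σ λ_i·λ_j across factors = (0.22)(0.17) + (0.41)(0.34) + (0.77)(0.44) + (0.25)(-0.38)
  = +0.0374 +0.1394 +0.3388 -0.0950 = 0.4206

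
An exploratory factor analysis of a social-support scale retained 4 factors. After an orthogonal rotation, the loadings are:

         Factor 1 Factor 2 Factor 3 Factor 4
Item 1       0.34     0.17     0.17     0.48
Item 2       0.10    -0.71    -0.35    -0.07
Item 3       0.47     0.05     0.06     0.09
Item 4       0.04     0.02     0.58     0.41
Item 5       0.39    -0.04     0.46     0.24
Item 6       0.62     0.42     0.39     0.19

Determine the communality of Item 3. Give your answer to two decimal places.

h² = 0.47² + 0.05² + 0.06² + 0.09² = 0.2209 + 0.0025 + 0.0036 + 0.0081 = 0.2351

0.24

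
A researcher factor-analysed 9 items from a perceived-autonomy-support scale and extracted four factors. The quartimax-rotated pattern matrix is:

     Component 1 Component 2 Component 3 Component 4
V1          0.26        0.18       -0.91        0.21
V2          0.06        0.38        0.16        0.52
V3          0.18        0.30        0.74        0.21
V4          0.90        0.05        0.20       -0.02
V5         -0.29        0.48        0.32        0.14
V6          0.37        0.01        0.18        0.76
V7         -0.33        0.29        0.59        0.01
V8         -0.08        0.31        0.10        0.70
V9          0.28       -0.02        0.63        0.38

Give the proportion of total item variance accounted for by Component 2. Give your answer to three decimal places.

0.076

SS loadings for Component 2 = 0.18² + 0.38² + 0.30² + 0.05² + 0.48² + 0.01² + 0.29² + 0.31² + (-0.02)² = 0.6804
Proportion of variance = 0.6804 / 9 = 0.0756.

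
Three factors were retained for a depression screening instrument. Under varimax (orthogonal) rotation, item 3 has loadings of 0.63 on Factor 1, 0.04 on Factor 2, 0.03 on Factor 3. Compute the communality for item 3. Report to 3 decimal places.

0.399

h² = 0.63² + 0.04² + 0.03² = 0.3969 + 0.0016 + 0.0009 = 0.3994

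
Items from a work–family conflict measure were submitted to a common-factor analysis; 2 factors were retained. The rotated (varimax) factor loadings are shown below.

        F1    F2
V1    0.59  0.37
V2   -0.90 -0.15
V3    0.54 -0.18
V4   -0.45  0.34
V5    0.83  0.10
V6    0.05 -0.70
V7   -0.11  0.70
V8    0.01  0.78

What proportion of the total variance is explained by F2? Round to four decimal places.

SS loadings for F2 = 0.37² + (-0.15)² + (-0.18)² + 0.34² + 0.10² + (-0.70)² + 0.70² + 0.78² = 1.9058
Proportion of variance = 1.9058 / 8 = 0.2382.

0.2382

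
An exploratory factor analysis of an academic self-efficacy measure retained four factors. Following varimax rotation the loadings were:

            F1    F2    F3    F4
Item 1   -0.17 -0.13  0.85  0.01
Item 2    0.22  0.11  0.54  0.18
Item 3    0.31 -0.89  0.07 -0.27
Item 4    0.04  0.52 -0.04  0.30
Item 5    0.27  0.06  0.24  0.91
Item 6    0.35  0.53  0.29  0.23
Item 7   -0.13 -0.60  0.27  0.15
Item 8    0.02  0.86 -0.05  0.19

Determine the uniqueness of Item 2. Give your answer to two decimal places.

h² = 0.22² + 0.11² + 0.54² + 0.18² = 0.0484 + 0.0121 + 0.2916 + 0.0324 = 0.3845
Uniqueness u² = 1 − h² = 1 − 0.3845 = 0.6155

0.62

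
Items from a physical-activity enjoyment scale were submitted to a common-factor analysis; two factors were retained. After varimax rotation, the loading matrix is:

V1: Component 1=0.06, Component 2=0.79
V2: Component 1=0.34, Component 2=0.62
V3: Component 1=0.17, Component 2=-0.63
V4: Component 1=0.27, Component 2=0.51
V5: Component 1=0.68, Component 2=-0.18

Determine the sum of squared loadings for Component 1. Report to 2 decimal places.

SS loadings for Component 1 = 0.06² + 0.34² + 0.17² + 0.27² + 0.68² = 0.0036 + 0.1156 + 0.0289 + 0.0729 + 0.4624 = 0.6834

0.68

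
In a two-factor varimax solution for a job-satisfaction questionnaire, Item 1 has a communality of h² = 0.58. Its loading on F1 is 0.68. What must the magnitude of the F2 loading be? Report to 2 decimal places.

0.34

Under orthogonal rotation h² = Σλ², so λ_F2² = h² − (0.4624) = 0.58 − 0.4624 = 0.1176.
|λ| = √0.1176 = 0.3429.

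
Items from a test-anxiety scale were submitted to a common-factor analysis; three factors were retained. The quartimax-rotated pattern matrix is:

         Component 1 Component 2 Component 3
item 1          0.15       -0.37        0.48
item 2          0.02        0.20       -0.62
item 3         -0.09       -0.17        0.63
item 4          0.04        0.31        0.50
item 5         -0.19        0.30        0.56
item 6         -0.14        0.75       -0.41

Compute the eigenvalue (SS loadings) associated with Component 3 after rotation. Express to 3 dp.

SS loadings for Component 3 = 0.48² + (-0.62)² + 0.63² + 0.50² + 0.56² + (-0.41)² = 0.2304 + 0.3844 + 0.3969 + 0.2500 + 0.3136 + 0.1681 = 1.7434

1.743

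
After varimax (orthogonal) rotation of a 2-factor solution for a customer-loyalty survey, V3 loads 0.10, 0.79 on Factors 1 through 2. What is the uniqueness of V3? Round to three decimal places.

0.366

h² = 0.10² + 0.79² = 0.0100 + 0.6241 = 0.6341
Uniqueness u² = 1 − h² = 1 − 0.6341 = 0.3659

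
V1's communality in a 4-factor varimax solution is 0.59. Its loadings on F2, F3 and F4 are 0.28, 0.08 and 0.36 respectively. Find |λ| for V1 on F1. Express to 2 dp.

Under orthogonal rotation h² = Σλ², so λ_F1² = h² − (0.2144) = 0.59 − 0.2144 = 0.3756.
|λ| = √0.3756 = 0.6129.

0.61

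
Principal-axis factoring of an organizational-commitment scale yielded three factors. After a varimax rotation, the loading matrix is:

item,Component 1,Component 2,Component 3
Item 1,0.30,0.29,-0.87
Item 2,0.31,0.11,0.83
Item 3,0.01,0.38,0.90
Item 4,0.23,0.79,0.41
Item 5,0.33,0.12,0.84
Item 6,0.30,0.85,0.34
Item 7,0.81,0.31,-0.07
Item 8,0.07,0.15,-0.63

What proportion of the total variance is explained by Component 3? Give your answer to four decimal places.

0.4559

SS loadings for Component 3 = (-0.87)² + 0.83² + 0.90² + 0.41² + 0.84² + 0.34² + (-0.07)² + (-0.63)² = 3.6469
Proportion of variance = 3.6469 / 8 = 0.4559.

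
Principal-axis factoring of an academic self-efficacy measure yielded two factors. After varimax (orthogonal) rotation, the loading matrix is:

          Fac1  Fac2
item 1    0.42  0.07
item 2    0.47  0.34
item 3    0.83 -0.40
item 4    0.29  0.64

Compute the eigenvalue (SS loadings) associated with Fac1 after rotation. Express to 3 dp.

1.170

SS loadings for Fac1 = 0.42² + 0.47² + 0.83² + 0.29² = 0.1764 + 0.2209 + 0.6889 + 0.0841 = 1.1703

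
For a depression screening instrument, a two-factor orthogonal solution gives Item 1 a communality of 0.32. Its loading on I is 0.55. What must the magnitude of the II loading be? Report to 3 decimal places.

Under orthogonal rotation h² = Σλ², so λ_II² = h² − (0.3025) = 0.32 − 0.3025 = 0.0175.
|λ| = √0.0175 = 0.1323.

0.132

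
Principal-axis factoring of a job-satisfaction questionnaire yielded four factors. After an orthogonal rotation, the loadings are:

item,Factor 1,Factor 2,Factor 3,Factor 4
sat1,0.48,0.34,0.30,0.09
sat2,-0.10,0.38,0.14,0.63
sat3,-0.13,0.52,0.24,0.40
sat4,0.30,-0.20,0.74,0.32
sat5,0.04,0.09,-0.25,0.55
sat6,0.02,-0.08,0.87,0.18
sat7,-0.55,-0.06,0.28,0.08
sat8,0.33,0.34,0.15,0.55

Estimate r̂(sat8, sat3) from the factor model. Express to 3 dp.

0.390

r̂ = Σ λ_i·λ_j across factors = (0.33)(-0.13) + (0.34)(0.52) + (0.15)(0.24) + (0.55)(0.40)
  = -0.0429 +0.1768 +0.0360 +0.2200 = 0.3899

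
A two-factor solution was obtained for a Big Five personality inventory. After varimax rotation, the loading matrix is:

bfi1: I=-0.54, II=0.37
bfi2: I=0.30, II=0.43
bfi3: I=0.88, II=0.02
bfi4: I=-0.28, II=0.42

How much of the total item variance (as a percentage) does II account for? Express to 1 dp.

12.5%

SS loadings for II = 0.37² + 0.43² + 0.02² + 0.42² = 0.4986
With 4 standardized items, total variance = 4. Proportion = 0.4986/4 = 0.1246 → 12.46%.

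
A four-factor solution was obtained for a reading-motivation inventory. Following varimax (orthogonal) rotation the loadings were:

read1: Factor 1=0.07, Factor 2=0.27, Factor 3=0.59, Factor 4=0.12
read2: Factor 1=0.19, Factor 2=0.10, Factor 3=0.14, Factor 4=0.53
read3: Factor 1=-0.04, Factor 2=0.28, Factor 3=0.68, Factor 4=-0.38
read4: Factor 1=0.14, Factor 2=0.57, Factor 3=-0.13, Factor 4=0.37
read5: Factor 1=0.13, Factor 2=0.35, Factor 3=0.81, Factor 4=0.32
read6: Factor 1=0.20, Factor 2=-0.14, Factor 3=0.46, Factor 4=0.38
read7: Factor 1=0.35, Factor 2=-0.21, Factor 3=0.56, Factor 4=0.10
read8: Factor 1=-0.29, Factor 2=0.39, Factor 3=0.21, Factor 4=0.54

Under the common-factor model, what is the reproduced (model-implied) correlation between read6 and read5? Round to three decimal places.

r̂ = Σ λ_i·λ_j across factors = (0.20)(0.13) + (-0.14)(0.35) + (0.46)(0.81) + (0.38)(0.32)
  = +0.0260 -0.0490 +0.3726 +0.1216 = 0.4712

0.471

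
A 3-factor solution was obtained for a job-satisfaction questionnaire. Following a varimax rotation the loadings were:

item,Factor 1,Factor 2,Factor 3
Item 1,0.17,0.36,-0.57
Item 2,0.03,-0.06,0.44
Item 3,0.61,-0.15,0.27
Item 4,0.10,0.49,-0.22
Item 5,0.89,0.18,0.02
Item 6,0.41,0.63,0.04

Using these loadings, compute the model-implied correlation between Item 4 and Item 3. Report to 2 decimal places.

-0.07

r̂ = Σ λ_i·λ_j across factors = (0.10)(0.61) + (0.49)(-0.15) + (-0.22)(0.27)
  = +0.0610 -0.0735 -0.0594 = -0.0719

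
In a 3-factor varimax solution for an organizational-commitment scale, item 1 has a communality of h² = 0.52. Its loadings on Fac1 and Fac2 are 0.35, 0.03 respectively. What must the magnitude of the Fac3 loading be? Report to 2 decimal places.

0.63

Under orthogonal rotation h² = Σλ², so λ_Fac3² = h² − (0.1234) = 0.52 − 0.1234 = 0.3966.
|λ| = √0.3966 = 0.6298.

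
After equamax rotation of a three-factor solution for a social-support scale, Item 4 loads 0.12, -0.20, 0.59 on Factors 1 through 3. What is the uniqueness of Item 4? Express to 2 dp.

h² = 0.12² + (-0.20)² + 0.59² = 0.0144 + 0.0400 + 0.3481 = 0.4025
Uniqueness u² = 1 − h² = 1 − 0.4025 = 0.5975

0.60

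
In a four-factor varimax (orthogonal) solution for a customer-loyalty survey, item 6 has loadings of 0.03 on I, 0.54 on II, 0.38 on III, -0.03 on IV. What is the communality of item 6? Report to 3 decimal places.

h² = 0.03² + 0.54² + 0.38² + (-0.03)² = 0.0009 + 0.2916 + 0.1444 + 0.0009 = 0.4378

0.438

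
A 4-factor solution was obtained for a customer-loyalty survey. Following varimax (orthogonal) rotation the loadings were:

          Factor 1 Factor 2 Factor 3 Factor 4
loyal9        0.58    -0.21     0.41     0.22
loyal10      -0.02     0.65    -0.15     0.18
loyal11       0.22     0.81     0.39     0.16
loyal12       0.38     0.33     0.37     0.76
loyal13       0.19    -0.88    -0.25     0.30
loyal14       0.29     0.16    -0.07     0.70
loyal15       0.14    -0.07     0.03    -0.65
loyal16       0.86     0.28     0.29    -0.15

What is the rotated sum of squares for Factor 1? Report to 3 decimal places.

SS loadings for Factor 1 = 0.58² + (-0.02)² + 0.22² + 0.38² + 0.19² + 0.29² + 0.14² + 0.86² = 0.3364 + 0.0004 + 0.0484 + 0.1444 + 0.0361 + 0.0841 + 0.0196 + 0.7396 = 1.4090

1.409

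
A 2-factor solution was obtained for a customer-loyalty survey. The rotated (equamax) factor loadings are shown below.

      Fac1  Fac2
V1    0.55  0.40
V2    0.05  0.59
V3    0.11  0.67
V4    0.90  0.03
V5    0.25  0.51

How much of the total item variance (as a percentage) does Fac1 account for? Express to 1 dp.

23.8%

SS loadings for Fac1 = 0.55² + 0.05² + 0.11² + 0.90² + 0.25² = 1.1896
With 5 standardized items, total variance = 5. Proportion = 1.1896/5 = 0.2379 → 23.79%.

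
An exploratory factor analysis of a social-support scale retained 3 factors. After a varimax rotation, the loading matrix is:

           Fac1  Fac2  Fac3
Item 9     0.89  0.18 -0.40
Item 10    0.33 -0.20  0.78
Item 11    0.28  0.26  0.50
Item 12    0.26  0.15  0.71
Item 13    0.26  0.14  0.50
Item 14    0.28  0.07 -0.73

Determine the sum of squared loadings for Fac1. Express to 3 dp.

SS loadings for Fac1 = 0.89² + 0.33² + 0.28² + 0.26² + 0.26² + 0.28² = 0.7921 + 0.1089 + 0.0784 + 0.0676 + 0.0676 + 0.0784 = 1.1930

1.193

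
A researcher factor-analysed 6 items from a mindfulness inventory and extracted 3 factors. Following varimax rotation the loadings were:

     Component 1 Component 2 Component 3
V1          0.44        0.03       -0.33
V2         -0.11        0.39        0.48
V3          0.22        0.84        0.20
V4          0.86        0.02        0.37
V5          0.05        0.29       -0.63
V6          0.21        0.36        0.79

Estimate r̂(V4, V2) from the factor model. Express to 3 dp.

r̂ = Σ λ_i·λ_j across factors = (0.86)(-0.11) + (0.02)(0.39) + (0.37)(0.48)
  = -0.0946 +0.0078 +0.1776 = 0.0908

0.091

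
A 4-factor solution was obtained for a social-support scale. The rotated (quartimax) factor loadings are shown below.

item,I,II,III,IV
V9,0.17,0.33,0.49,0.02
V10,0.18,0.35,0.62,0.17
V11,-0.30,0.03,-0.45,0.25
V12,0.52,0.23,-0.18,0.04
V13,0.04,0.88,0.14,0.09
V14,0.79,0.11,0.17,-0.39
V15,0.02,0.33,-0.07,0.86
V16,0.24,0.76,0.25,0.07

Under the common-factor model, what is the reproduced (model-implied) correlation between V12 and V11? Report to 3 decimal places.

r̂ = Σ λ_i·λ_j across factors = (0.52)(-0.30) + (0.23)(0.03) + (-0.18)(-0.45) + (0.04)(0.25)
  = -0.1560 +0.0069 +0.0810 +0.0100 = -0.0581

-0.058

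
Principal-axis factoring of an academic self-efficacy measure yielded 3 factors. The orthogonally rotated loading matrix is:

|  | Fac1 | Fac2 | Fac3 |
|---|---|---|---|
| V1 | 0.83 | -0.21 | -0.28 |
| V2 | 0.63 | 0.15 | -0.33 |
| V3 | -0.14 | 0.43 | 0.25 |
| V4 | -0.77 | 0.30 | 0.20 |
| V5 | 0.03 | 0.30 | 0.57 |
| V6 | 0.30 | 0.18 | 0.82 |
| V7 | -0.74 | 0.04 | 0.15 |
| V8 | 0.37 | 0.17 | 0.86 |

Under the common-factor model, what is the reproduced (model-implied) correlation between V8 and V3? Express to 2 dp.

r̂ = Σ λ_i·λ_j across factors = (0.37)(-0.14) + (0.17)(0.43) + (0.86)(0.25)
  = -0.0518 +0.0731 +0.2150 = 0.2363

0.24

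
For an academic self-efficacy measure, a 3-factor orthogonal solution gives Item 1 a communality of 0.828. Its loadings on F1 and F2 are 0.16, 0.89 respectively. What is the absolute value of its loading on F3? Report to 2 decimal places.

0.10

Under orthogonal rotation h² = Σλ², so λ_F3² = h² − (0.8177) = 0.828 − 0.8177 = 0.0103.
|λ| = √0.0103 = 0.1015.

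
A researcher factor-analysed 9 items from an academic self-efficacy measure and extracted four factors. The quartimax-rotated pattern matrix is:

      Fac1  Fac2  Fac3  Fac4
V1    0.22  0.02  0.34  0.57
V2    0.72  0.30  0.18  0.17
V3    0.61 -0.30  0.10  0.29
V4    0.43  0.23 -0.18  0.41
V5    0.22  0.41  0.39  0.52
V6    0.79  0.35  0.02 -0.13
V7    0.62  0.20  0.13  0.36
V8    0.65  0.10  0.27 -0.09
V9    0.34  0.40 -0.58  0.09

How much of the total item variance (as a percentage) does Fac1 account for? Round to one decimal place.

30.2%

SS loadings for Fac1 = 0.22² + 0.72² + 0.61² + 0.43² + 0.22² + 0.79² + 0.62² + 0.65² + 0.34² = 2.7188
With 9 standardized items, total variance = 9. Proportion = 2.7188/9 = 0.3021 → 30.21%.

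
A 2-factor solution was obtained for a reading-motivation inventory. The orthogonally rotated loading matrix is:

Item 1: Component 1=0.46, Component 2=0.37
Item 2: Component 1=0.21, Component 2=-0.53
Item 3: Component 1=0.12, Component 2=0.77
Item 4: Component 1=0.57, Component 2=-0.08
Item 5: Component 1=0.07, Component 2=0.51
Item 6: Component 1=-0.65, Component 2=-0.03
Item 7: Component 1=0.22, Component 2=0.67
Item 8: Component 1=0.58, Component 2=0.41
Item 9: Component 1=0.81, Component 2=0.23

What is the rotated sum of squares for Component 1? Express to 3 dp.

SS loadings for Component 1 = 0.46² + 0.21² + 0.12² + 0.57² + 0.07² + (-0.65)² + 0.22² + 0.58² + 0.81² = 0.2116 + 0.0441 + 0.0144 + 0.3249 + 0.0049 + 0.4225 + 0.0484 + 0.3364 + 0.6561 = 2.0633

2.063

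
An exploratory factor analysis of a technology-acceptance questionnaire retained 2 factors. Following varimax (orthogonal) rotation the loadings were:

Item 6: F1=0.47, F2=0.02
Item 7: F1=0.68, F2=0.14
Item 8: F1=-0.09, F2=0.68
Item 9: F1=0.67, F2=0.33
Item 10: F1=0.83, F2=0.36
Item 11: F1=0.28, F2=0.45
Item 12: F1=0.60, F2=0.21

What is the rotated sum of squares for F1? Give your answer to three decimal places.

SS loadings for F1 = 0.47² + 0.68² + (-0.09)² + 0.67² + 0.83² + 0.28² + 0.60² = 0.2209 + 0.4624 + 0.0081 + 0.4489 + 0.6889 + 0.0784 + 0.3600 = 2.2676

2.268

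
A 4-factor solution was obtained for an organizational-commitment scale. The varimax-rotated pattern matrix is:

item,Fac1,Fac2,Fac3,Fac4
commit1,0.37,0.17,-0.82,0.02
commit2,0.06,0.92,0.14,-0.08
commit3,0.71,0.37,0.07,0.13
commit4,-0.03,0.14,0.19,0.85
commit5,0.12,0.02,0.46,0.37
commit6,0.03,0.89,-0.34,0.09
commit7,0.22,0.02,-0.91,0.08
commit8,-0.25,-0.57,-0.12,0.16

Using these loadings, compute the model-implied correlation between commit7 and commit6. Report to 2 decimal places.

0.34

r̂ = Σ λ_i·λ_j across factors = (0.22)(0.03) + (0.02)(0.89) + (-0.91)(-0.34) + (0.08)(0.09)
  = +0.0066 +0.0178 +0.3094 +0.0072 = 0.3410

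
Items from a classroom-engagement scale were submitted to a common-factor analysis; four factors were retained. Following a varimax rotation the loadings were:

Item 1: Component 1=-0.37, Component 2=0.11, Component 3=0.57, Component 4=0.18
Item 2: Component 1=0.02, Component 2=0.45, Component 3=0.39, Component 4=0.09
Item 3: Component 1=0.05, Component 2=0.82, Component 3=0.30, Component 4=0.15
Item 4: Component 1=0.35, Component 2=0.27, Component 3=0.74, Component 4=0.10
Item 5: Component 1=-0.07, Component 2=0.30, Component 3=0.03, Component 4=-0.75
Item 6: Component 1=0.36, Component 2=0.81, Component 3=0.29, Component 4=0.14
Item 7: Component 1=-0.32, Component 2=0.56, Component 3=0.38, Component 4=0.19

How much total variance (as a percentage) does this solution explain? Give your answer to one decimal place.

Communalities: 0.5063, 0.3631, 0.7874, 0.7530, 0.6583, 0.8894, 0.5965; Σh² = 4.5540.
Total variance with 7 standardized items is 7, so the solution explains 4.5540/7 = 0.6506 = 65.06%.

65.1%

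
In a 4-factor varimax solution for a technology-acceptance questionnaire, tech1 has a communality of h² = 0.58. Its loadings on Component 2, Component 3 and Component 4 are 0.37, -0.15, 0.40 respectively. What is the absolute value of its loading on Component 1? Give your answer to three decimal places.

Under orthogonal rotation h² = Σλ², so λ_Component 1² = h² − (0.3194) = 0.58 − 0.3194 = 0.2606.
|λ| = √0.2606 = 0.5105.

0.510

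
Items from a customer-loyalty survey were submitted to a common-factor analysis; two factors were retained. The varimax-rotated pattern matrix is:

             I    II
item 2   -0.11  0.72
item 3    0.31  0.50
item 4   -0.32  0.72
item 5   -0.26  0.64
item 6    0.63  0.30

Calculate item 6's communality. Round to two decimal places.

0.49

h² = 0.63² + 0.30² = 0.3969 + 0.0900 = 0.4869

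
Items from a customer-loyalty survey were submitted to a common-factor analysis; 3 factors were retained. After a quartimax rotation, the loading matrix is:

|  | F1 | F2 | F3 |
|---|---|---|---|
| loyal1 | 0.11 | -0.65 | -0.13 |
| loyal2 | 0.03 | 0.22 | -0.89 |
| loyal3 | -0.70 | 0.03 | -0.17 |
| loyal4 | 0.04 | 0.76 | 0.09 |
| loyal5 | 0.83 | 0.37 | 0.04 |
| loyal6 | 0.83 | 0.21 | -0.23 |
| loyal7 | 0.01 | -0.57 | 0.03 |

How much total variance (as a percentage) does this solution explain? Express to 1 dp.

Communalities: 0.4515, 0.8414, 0.5198, 0.5873, 0.8274, 0.7859, 0.3259; Σh² = 4.3392.
Total variance with 7 standardized items is 7, so the solution explains 4.3392/7 = 0.6199 = 61.99%.

62.0%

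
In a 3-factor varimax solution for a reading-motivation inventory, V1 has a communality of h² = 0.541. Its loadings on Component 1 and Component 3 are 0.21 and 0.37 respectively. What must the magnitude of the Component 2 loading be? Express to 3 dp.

0.600

Under orthogonal rotation h² = Σλ², so λ_Component 2² = h² − (0.1810) = 0.541 − 0.1810 = 0.3600.
|λ| = √0.3600 = 0.6000.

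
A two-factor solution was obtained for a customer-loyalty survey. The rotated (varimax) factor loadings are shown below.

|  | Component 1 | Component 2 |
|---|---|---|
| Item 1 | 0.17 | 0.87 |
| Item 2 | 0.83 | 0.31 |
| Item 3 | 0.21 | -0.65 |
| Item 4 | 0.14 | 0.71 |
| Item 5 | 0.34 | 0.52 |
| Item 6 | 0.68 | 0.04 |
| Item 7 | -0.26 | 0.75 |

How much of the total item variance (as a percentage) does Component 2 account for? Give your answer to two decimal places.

SS loadings for Component 2 = 0.87² + 0.31² + (-0.65)² + 0.71² + 0.52² + 0.04² + 0.75² = 2.6141
With 7 standardized items, total variance = 7. Proportion = 2.6141/7 = 0.3734 → 37.34%.

37.34%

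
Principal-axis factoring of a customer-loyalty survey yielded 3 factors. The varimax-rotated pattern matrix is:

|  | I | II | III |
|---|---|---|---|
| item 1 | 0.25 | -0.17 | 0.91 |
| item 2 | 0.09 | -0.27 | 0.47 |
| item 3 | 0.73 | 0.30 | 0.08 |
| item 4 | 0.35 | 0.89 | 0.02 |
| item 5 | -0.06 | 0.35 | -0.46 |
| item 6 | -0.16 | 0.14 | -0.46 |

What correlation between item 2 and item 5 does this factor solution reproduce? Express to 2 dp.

-0.32

r̂ = Σ λ_i·λ_j across factors = (0.09)(-0.06) + (-0.27)(0.35) + (0.47)(-0.46)
  = -0.0054 -0.0945 -0.2162 = -0.3161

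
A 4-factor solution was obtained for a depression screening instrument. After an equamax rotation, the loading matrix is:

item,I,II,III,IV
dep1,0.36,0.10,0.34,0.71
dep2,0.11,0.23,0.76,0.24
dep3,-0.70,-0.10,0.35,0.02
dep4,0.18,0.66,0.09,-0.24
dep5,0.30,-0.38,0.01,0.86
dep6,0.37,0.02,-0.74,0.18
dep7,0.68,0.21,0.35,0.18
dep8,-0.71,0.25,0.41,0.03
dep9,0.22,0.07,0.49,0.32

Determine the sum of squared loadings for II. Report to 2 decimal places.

SS loadings for II = 0.10² + 0.23² + (-0.10)² + 0.66² + (-0.38)² + 0.02² + 0.21² + 0.25² + 0.07² = 0.0100 + 0.0529 + 0.0100 + 0.4356 + 0.1444 + 0.0004 + 0.0441 + 0.0625 + 0.0049 = 0.7648

0.76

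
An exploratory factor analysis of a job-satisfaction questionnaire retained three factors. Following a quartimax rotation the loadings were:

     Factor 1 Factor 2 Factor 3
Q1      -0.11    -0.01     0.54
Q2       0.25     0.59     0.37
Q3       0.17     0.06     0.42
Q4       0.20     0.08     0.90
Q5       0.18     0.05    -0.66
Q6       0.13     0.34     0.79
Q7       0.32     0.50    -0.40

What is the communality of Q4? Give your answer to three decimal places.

0.856

h² = 0.20² + 0.08² + 0.90² = 0.0400 + 0.0064 + 0.8100 = 0.8564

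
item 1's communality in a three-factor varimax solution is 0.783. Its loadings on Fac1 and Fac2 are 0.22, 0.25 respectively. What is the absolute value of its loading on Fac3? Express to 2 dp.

Under orthogonal rotation h² = Σλ², so λ_Fac3² = h² − (0.1109) = 0.783 − 0.1109 = 0.6721.
|λ| = √0.6721 = 0.8198.

0.82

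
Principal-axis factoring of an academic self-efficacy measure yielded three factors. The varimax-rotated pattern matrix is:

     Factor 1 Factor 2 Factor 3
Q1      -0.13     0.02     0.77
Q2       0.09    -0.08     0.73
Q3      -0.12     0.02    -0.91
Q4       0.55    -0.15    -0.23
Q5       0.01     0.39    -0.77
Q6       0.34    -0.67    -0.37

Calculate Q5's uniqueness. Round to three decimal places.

h² = 0.01² + 0.39² + (-0.77)² = 0.0001 + 0.1521 + 0.5929 = 0.7451
Uniqueness u² = 1 − h² = 1 − 0.7451 = 0.2549

0.255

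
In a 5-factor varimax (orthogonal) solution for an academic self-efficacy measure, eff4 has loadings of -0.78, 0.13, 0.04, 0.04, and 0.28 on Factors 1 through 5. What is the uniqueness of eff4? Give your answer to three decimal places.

0.293

h² = (-0.78)² + 0.13² + 0.04² + 0.04² + 0.28² = 0.6084 + 0.0169 + 0.0016 + 0.0016 + 0.0784 = 0.7069
Uniqueness u² = 1 − h² = 1 − 0.7069 = 0.2931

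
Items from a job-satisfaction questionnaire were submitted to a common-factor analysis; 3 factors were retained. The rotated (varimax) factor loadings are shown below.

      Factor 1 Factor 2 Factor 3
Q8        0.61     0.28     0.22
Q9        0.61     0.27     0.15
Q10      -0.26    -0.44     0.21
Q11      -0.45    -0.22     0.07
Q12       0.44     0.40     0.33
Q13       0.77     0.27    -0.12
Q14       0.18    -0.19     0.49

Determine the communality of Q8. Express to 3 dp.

0.499

h² = 0.61² + 0.28² + 0.22² = 0.3721 + 0.0784 + 0.0484 = 0.4989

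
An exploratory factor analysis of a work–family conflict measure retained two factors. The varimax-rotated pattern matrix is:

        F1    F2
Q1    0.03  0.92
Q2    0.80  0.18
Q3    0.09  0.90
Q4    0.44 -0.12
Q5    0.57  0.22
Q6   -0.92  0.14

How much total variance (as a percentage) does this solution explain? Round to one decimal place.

SS loadings by factor: 2.0139, 1.7712; total = 3.7851.
Total variance with 6 standardized items is 6, so the solution explains 3.7851/6 = 0.6309 = 63.09%.

63.1%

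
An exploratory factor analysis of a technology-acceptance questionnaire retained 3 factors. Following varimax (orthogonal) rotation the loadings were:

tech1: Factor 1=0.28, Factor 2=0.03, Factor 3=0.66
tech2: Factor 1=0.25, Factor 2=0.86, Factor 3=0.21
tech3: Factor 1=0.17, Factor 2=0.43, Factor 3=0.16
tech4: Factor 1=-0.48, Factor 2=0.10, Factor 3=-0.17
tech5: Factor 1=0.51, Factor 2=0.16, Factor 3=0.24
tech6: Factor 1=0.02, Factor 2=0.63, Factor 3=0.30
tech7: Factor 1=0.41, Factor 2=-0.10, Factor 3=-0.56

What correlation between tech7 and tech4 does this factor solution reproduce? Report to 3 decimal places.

r̂ = Σ λ_i·λ_j across factors = (0.41)(-0.48) + (-0.10)(0.10) + (-0.56)(-0.17)
  = -0.1968 -0.0100 +0.0952 = -0.1116

-0.112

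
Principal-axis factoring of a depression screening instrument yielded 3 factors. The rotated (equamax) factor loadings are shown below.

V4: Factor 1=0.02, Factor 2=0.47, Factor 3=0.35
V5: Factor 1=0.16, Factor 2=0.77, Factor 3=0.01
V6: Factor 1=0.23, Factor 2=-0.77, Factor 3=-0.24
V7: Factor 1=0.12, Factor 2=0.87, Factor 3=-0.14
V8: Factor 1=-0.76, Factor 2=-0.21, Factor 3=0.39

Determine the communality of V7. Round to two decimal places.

h² = 0.12² + 0.87² + (-0.14)² = 0.0144 + 0.7569 + 0.0196 = 0.7909

0.79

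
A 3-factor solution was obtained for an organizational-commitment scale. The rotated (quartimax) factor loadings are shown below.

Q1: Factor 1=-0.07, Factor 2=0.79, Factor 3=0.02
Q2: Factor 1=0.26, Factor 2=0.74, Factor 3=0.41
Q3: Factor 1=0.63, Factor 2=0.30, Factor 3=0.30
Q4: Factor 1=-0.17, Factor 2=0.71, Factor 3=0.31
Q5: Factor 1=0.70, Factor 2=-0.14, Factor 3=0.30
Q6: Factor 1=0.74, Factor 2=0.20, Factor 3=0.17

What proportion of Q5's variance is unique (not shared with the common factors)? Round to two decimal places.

0.40

h² = 0.70² + (-0.14)² + 0.30² = 0.4900 + 0.0196 + 0.0900 = 0.5996
Uniqueness u² = 1 − h² = 1 − 0.5996 = 0.4004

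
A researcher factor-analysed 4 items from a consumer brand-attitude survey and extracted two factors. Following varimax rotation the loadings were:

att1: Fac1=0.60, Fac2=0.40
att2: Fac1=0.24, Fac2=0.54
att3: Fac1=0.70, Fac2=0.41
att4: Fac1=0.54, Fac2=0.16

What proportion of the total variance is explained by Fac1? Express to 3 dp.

0.300

SS loadings for Fac1 = 0.60² + 0.24² + 0.70² + 0.54² = 1.1992
Proportion of variance = 1.1992 / 4 = 0.2998.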